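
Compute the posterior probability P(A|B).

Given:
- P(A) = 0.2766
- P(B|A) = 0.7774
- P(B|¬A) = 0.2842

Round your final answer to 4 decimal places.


Bayes' theorem: P(A|B) = P(B|A) × P(A) / P(B)

Step 1: Calculate P(B) using law of total probability
P(B) = P(B|A)P(A) + P(B|¬A)P(¬A)
     = 0.7774 × 0.2766 + 0.2842 × 0.7234
     = 0.21502884 + 0.20559028
     = 0.42061912

Step 2: Apply Bayes' theorem
P(A|B) = P(B|A) × P(A) / P(B)
       = 0.21502884 / 0.42061912
       = 0.5112


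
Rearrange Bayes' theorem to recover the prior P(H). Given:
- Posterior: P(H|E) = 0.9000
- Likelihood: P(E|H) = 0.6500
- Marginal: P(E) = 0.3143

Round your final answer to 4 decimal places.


From Bayes' theorem: P(H|E) = P(E|H) × P(H) / P(E)

Rearranging for P(H):
P(H) = P(H|E) × P(E) / P(E|H)
     = 0.9000 × 0.3143 / 0.6500
     = 0.28287000 / 0.6500
     = 0.4352


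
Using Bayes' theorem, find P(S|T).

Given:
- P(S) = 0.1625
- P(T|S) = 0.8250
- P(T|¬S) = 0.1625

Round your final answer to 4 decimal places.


Bayes' theorem: P(S|T) = P(T|S) × P(S) / P(T)

Step 1: Calculate P(T) using law of total probability
P(T) = P(T|S)P(S) + P(T|¬S)P(¬S)
     = 0.8250 × 0.1625 + 0.1625 × 0.8375
     = 0.13406250 + 0.13609375
     = 0.27015625

Step 2: Apply Bayes' theorem
P(S|T) = P(T|S) × P(S) / P(T)
       = 0.13406250 / 0.27015625
       = 0.4962


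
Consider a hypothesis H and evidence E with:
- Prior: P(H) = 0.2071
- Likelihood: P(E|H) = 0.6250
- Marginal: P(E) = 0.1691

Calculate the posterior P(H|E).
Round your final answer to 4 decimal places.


Using Bayes' theorem:

P(H|E) = P(E|H) × P(H) / P(E)
       = 0.6250 × 0.2071 / 0.1691
       = 0.12943750 / 0.1691
       = 0.7654

The evidence strengthens our belief in H.
Prior: 0.2071 → Posterior: 0.7654


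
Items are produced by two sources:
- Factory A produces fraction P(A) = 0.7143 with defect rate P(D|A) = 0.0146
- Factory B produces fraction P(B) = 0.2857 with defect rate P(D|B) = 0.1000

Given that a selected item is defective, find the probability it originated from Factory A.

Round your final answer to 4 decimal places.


Let A = from Factory A, D = defective

Given:
- P(A) = 0.7143, P(B) = 0.2857
- P(D|A) = 0.0146, P(D|B) = 0.1000

Step 1: Find P(D)
P(D) = P(D|A)P(A) + P(D|B)P(B)
     = 0.0146 × 0.7143 + 0.1000 × 0.2857
     = 0.01042878 + 0.02857000
     = 0.03899878

Step 2: Apply Bayes' theorem
P(A|D) = P(D|A)P(A) / P(D)
       = 0.01042878 / 0.03899878
       = 0.2674


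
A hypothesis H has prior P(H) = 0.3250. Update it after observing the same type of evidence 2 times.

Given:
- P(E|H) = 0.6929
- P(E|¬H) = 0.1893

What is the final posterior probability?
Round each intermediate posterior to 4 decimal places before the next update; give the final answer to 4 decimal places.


Sequential Bayesian updating:

Initial prior: P(H) = 0.3250

Update 1:
  P(E) = 0.6929 × 0.3250 + 0.1893 × 0.6750 = 0.22519250 + 0.12777750 = 0.35297000
  P(H|E) = 0.22519250 / 0.35297000 = 0.6380

Update 2:
  P(E) = 0.6929 × 0.6380 + 0.1893 × 0.3620 = 0.44207020 + 0.06852660 = 0.51059680
  P(H|E) = 0.44207020 / 0.51059680 = 0.8658

Final posterior: 0.8658


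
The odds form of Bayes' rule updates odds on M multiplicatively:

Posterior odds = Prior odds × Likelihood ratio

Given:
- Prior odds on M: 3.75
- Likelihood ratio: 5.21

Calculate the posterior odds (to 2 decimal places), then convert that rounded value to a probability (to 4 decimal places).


Step 1: Calculate posterior odds
Posterior odds = Prior odds × LR
               = 3.75 × 5.21
               = 19.54

Step 2: Convert to probability
P(M|E) = Posterior odds / (1 + Posterior odds)
       = 19.54 / (1 + 19.54)
       = 19.54 / 20.54
       = 0.9513

The evidence increased P(M) from 0.7895 to 0.9513.


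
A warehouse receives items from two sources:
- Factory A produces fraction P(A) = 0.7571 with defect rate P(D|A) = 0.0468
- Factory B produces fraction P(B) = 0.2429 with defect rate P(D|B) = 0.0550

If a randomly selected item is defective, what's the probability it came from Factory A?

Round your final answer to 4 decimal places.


Let A = from Factory A, D = defective

Given:
- P(A) = 0.7571, P(B) = 0.2429
- P(D|A) = 0.0468, P(D|B) = 0.0550

Step 1: Find P(D)
P(D) = P(D|A)P(A) + P(D|B)P(B)
     = 0.0468 × 0.7571 + 0.0550 × 0.2429
     = 0.03543228 + 0.01335950
     = 0.04879178

Step 2: Apply Bayes' theorem
P(A|D) = P(D|A)P(A) / P(D)
       = 0.03543228 / 0.04879178
       = 0.7262


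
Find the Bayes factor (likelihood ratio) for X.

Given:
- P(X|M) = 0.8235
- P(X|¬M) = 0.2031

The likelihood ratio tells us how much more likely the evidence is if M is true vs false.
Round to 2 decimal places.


Likelihood Ratio (LR) = P(X|M) / P(X|¬M)

LR = 0.8235 / 0.2031
   = 4.05

The evidence is 4.05 times more likely if M is true than if M is false.
LR > 1, so observing X raises the odds in favor of M.


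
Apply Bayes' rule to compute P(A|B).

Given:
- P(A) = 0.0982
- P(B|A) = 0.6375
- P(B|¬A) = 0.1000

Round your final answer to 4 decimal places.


Bayes' theorem: P(A|B) = P(B|A) × P(A) / P(B)

Step 1: Calculate P(B) using law of total probability
P(B) = P(B|A)P(A) + P(B|¬A)P(¬A)
     = 0.6375 × 0.0982 + 0.1000 × 0.9018
     = 0.06260250 + 0.09018000
     = 0.15278250

Step 2: Apply Bayes' theorem
P(A|B) = P(B|A) × P(A) / P(B)
       = 0.06260250 / 0.15278250
       = 0.4097


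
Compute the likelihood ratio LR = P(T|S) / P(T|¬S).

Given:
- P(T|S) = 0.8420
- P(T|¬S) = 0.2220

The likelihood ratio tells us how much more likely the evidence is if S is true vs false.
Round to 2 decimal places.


Likelihood Ratio (LR) = P(T|S) / P(T|¬S)

LR = 0.8420 / 0.2220
   = 3.79

The evidence is 3.79 times more likely if S is true than if S is false.
LR > 1, so observing T raises the odds in favor of S.


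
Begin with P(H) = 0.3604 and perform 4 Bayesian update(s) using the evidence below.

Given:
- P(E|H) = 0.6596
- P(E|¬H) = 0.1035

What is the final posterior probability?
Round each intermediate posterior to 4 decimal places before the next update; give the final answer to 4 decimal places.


Sequential Bayesian updating:

Initial prior: P(H) = 0.3604

Update 1:
  P(E) = 0.6596 × 0.3604 + 0.1035 × 0.6396 = 0.23771984 + 0.06619860 = 0.30391844
  P(H|E) = 0.23771984 / 0.30391844 = 0.7822

Update 2:
  P(E) = 0.6596 × 0.7822 + 0.1035 × 0.2178 = 0.51593912 + 0.02254230 = 0.53848142
  P(H|E) = 0.51593912 / 0.53848142 = 0.9581

Update 3:
  P(E) = 0.6596 × 0.9581 + 0.1035 × 0.0419 = 0.63196276 + 0.00433665 = 0.63629941
  P(H|E) = 0.63196276 / 0.63629941 = 0.9932

Update 4:
  P(E) = 0.6596 × 0.9932 + 0.1035 × 0.0068 = 0.65511472 + 0.00070380 = 0.65581852
  P(H|E) = 0.65511472 / 0.65581852 = 0.9989

Final posterior: 0.9989


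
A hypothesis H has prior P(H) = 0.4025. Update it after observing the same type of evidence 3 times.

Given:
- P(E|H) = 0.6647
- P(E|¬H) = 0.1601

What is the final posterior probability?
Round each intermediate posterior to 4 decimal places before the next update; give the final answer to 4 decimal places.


Sequential Bayesian updating:

Initial prior: P(H) = 0.4025

Update 1:
  P(E) = 0.6647 × 0.4025 + 0.1601 × 0.5975 = 0.26754175 + 0.09565975 = 0.36320150
  P(H|E) = 0.26754175 / 0.36320150 = 0.7366

Update 2:
  P(E) = 0.6647 × 0.7366 + 0.1601 × 0.2634 = 0.48961802 + 0.04217034 = 0.53178836
  P(H|E) = 0.48961802 / 0.53178836 = 0.9207

Update 3:
  P(E) = 0.6647 × 0.9207 + 0.1601 × 0.0793 = 0.61198929 + 0.01269593 = 0.62468522
  P(H|E) = 0.61198929 / 0.62468522 = 0.9797

Final posterior: 0.9797


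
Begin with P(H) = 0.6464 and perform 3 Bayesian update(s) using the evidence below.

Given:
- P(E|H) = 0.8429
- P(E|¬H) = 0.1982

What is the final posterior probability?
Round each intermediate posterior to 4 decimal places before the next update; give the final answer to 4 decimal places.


Sequential Bayesian updating:

Initial prior: P(H) = 0.6464

Update 1:
  P(E) = 0.8429 × 0.6464 + 0.1982 × 0.3536 = 0.54485056 + 0.07008352 = 0.61493408
  P(H|E) = 0.54485056 / 0.61493408 = 0.8860

Update 2:
  P(E) = 0.8429 × 0.8860 + 0.1982 × 0.1140 = 0.74680940 + 0.02259480 = 0.76940420
  P(H|E) = 0.74680940 / 0.76940420 = 0.9706

Update 3:
  P(E) = 0.8429 × 0.9706 + 0.1982 × 0.0294 = 0.81811874 + 0.00582708 = 0.82394582
  P(H|E) = 0.81811874 / 0.82394582 = 0.9929

Final posterior: 0.9929


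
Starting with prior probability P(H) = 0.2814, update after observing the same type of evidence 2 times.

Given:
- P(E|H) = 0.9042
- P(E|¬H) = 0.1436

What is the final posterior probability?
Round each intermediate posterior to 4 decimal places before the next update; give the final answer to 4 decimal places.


Sequential Bayesian updating:

Initial prior: P(H) = 0.2814

Update 1:
  P(E) = 0.9042 × 0.2814 + 0.1436 × 0.7186 = 0.25444188 + 0.10319096 = 0.35763284
  P(H|E) = 0.25444188 / 0.35763284 = 0.7115

Update 2:
  P(E) = 0.9042 × 0.7115 + 0.1436 × 0.2885 = 0.64333830 + 0.04142860 = 0.68476690
  P(H|E) = 0.64333830 / 0.68476690 = 0.9395

Final posterior: 0.9395


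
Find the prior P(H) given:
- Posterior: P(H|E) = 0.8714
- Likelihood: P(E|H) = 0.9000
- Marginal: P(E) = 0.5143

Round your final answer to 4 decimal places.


From Bayes' theorem: P(H|E) = P(E|H) × P(H) / P(E)

Rearranging for P(H):
P(H) = P(H|E) × P(E) / P(E|H)
     = 0.8714 × 0.5143 / 0.9000
     = 0.44816102 / 0.9000
     = 0.4980


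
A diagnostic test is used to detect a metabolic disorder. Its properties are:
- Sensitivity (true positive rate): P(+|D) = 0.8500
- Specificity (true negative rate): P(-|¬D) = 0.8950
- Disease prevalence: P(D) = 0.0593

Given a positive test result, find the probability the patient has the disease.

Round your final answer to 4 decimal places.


Let D = has disease, + = positive test

Given:
- P(D) = 0.0593 (prevalence)
- P(+|D) = 0.8500 (sensitivity)
- P(-|¬D) = 0.8950 (specificity)
- P(+|¬D) = 0.1050 (false positive rate = 1 - specificity)

Step 1: Find P(+)
P(+) = P(+|D)P(D) + P(+|¬D)P(¬D)
     = 0.8500 × 0.0593 + 0.1050 × 0.9407
     = 0.05040500 + 0.09877350
     = 0.14917850

Step 2: Apply Bayes' theorem for P(D|+)
P(D|+) = P(+|D)P(D) / P(+)
       = 0.05040500 / 0.14917850
       = 0.3379


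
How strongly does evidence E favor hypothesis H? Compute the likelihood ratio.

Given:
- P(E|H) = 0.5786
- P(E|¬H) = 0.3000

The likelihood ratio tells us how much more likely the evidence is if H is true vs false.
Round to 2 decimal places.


Likelihood Ratio (LR) = P(E|H) / P(E|¬H)

LR = 0.5786 / 0.3000
   = 1.93

The evidence is 1.93 times more likely if H is true than if H is false.
LR > 1, so observing E raises the odds in favor of H.


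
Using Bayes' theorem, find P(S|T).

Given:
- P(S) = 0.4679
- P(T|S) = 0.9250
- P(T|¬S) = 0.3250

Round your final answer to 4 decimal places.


Bayes' theorem: P(S|T) = P(T|S) × P(S) / P(T)

Step 1: Calculate P(T) using law of total probability
P(T) = P(T|S)P(S) + P(T|¬S)P(¬S)
     = 0.9250 × 0.4679 + 0.3250 × 0.5321
     = 0.43280750 + 0.17293250
     = 0.60574000

Step 2: Apply Bayes' theorem
P(S|T) = P(T|S) × P(S) / P(T)
       = 0.43280750 / 0.60574000
       = 0.7145


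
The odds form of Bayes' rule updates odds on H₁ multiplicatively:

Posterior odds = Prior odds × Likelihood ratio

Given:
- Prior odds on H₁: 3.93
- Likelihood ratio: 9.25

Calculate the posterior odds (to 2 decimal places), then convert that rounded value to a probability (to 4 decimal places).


Step 1: Calculate posterior odds
Posterior odds = Prior odds × LR
               = 3.93 × 9.25
               = 36.35

Step 2: Convert to probability
P(H₁|E) = Posterior odds / (1 + Posterior odds)
       = 36.35 / (1 + 36.35)
       = 36.35 / 37.35
       = 0.9732

The evidence increased P(H₁) from 0.7972 to 0.9732.


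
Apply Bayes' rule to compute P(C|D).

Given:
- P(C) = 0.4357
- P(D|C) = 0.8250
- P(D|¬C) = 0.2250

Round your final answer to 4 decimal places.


Bayes' theorem: P(C|D) = P(D|C) × P(C) / P(D)

Step 1: Calculate P(D) using law of total probability
P(D) = P(D|C)P(C) + P(D|¬C)P(¬C)
     = 0.8250 × 0.4357 + 0.2250 × 0.5643
     = 0.35945250 + 0.12696750
     = 0.48642000

Step 2: Apply Bayes' theorem
P(C|D) = P(D|C) × P(C) / P(D)
       = 0.35945250 / 0.48642000
       = 0.7390


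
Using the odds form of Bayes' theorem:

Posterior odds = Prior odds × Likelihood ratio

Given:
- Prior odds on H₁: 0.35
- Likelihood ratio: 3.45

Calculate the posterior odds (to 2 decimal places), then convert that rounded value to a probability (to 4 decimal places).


Step 1: Calculate posterior odds
Posterior odds = Prior odds × LR
               = 0.35 × 3.45
               = 1.21

Step 2: Convert to probability
P(H₁|E) = Posterior odds / (1 + Posterior odds)
       = 1.21 / (1 + 1.21)
       = 1.21 / 2.21
       = 0.5475

The evidence increased P(H₁) from 0.2593 to 0.5475.


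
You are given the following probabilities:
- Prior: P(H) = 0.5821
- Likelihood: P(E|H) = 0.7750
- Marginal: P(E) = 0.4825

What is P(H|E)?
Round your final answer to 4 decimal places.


Using Bayes' theorem:

P(H|E) = P(E|H) × P(H) / P(E)
       = 0.7750 × 0.5821 / 0.4825
       = 0.45112750 / 0.4825
       = 0.9350

The evidence strengthens our belief in H.
Prior: 0.5821 → Posterior: 0.9350


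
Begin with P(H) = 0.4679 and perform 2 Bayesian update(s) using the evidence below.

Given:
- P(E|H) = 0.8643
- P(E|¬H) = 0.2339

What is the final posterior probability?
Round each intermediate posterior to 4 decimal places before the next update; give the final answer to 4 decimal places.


Sequential Bayesian updating:

Initial prior: P(H) = 0.4679

Update 1:
  P(E) = 0.8643 × 0.4679 + 0.2339 × 0.5321 = 0.40440597 + 0.12445819 = 0.52886416
  P(H|E) = 0.40440597 / 0.52886416 = 0.7647

Update 2:
  P(E) = 0.8643 × 0.7647 + 0.2339 × 0.2353 = 0.66093021 + 0.05503667 = 0.71596688
  P(H|E) = 0.66093021 / 0.71596688 = 0.9231

Final posterior: 0.9231


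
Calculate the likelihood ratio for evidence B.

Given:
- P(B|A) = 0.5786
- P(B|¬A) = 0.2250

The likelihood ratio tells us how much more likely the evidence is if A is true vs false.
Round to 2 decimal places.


Likelihood Ratio (LR) = P(B|A) / P(B|¬A)

LR = 0.5786 / 0.2250
   = 2.57

The evidence is 2.57 times more likely if A is true than if A is false.
Because LR exceeds 1, B is evidence for A.


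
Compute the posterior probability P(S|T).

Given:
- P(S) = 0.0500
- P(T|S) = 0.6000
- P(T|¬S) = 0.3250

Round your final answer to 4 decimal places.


Bayes' theorem: P(S|T) = P(T|S) × P(S) / P(T)

Step 1: Calculate P(T) using law of total probability
P(T) = P(T|S)P(S) + P(T|¬S)P(¬S)
     = 0.6000 × 0.0500 + 0.3250 × 0.9500
     = 0.03000000 + 0.30875000
     = 0.33875000

Step 2: Apply Bayes' theorem
P(S|T) = P(T|S) × P(S) / P(T)
       = 0.03000000 / 0.33875000
       = 0.0886


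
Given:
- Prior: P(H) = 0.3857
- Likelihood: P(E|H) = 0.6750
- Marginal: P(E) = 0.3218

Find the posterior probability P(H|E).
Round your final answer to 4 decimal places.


Using Bayes' theorem:

P(H|E) = P(E|H) × P(H) / P(E)
       = 0.6750 × 0.3857 / 0.3218
       = 0.26034750 / 0.3218
       = 0.8090

The evidence strengthens our belief in H.
Prior: 0.3857 → Posterior: 0.8090


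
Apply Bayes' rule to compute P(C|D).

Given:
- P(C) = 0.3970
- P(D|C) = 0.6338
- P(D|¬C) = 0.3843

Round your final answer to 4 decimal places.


Bayes' theorem: P(C|D) = P(D|C) × P(C) / P(D)

Step 1: Calculate P(D) using law of total probability
P(D) = P(D|C)P(C) + P(D|¬C)P(¬C)
     = 0.6338 × 0.3970 + 0.3843 × 0.6030
     = 0.25161860 + 0.23173290
     = 0.48335150

Step 2: Apply Bayes' theorem
P(C|D) = P(D|C) × P(C) / P(D)
       = 0.25161860 / 0.48335150
       = 0.5206


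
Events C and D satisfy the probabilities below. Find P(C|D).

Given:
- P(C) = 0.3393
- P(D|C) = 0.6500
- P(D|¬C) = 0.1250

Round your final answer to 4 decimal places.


Bayes' theorem: P(C|D) = P(D|C) × P(C) / P(D)

Step 1: Calculate P(D) using law of total probability
P(D) = P(D|C)P(C) + P(D|¬C)P(¬C)
     = 0.6500 × 0.3393 + 0.1250 × 0.6607
     = 0.22054500 + 0.08258750
     = 0.30313250

Step 2: Apply Bayes' theorem
P(C|D) = P(D|C) × P(C) / P(D)
       = 0.22054500 / 0.30313250
       = 0.7276


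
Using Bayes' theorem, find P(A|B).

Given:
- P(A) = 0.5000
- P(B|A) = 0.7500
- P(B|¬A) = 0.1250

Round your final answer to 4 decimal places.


Bayes' theorem: P(A|B) = P(B|A) × P(A) / P(B)

Step 1: Calculate P(B) using law of total probability
P(B) = P(B|A)P(A) + P(B|¬A)P(¬A)
     = 0.7500 × 0.5000 + 0.1250 × 0.5000
     = 0.37500000 + 0.06250000
     = 0.43750000

Step 2: Apply Bayes' theorem
P(A|B) = P(B|A) × P(A) / P(B)
       = 0.37500000 / 0.43750000
       = 0.8571


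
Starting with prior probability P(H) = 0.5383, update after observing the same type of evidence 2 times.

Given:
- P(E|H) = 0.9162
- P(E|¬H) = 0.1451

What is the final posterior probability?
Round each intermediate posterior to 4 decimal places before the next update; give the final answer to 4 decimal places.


Sequential Bayesian updating:

Initial prior: P(H) = 0.5383

Update 1:
  P(E) = 0.9162 × 0.5383 + 0.1451 × 0.4617 = 0.49319046 + 0.06699267 = 0.56018313
  P(H|E) = 0.49319046 / 0.56018313 = 0.8804

Update 2:
  P(E) = 0.9162 × 0.8804 + 0.1451 × 0.1196 = 0.80662248 + 0.01735396 = 0.82397644
  P(H|E) = 0.80662248 / 0.82397644 = 0.9789

Final posterior: 0.9789


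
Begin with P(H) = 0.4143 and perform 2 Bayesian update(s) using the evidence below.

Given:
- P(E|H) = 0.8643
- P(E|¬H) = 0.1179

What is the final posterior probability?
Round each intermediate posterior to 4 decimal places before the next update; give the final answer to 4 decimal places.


Sequential Bayesian updating:

Initial prior: P(H) = 0.4143

Update 1:
  P(E) = 0.8643 × 0.4143 + 0.1179 × 0.5857 = 0.35807949 + 0.06905403 = 0.42713352
  P(H|E) = 0.35807949 / 0.42713352 = 0.8383

Update 2:
  P(E) = 0.8643 × 0.8383 + 0.1179 × 0.1617 = 0.72454269 + 0.01906443 = 0.74360712
  P(H|E) = 0.72454269 / 0.74360712 = 0.9744

Final posterior: 0.9744


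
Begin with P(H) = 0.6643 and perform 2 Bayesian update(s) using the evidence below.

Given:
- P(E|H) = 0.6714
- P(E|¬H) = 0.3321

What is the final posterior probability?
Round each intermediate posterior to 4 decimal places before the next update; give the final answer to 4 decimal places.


Sequential Bayesian updating:

Initial prior: P(H) = 0.6643

Update 1:
  P(E) = 0.6714 × 0.6643 + 0.3321 × 0.3357 = 0.44601102 + 0.11148597 = 0.55749699
  P(H|E) = 0.44601102 / 0.55749699 = 0.8000

Update 2:
  P(E) = 0.6714 × 0.8000 + 0.3321 × 0.2000 = 0.53712000 + 0.06642000 = 0.60354000
  P(H|E) = 0.53712000 / 0.60354000 = 0.8899

Final posterior: 0.8899


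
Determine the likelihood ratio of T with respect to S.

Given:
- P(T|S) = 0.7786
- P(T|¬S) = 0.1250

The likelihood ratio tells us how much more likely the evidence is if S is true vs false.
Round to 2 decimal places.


Likelihood Ratio (LR) = P(T|S) / P(T|¬S)

LR = 0.7786 / 0.1250
   = 6.23

The evidence is 6.23 times more likely if S is true than if S is false.
Because LR exceeds 1, T is evidence for S.


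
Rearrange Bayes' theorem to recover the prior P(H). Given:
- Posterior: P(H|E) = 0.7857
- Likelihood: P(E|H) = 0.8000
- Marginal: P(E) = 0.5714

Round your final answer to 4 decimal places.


From Bayes' theorem: P(H|E) = P(E|H) × P(H) / P(E)

Rearranging for P(H):
P(H) = P(H|E) × P(E) / P(E|H)
     = 0.7857 × 0.5714 / 0.8000
     = 0.44894898 / 0.8000
     = 0.5612


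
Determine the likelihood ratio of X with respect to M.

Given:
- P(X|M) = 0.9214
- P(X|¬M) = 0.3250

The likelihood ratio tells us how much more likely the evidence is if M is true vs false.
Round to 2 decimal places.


Likelihood Ratio (LR) = P(X|M) / P(X|¬M)

LR = 0.9214 / 0.3250
   = 2.84

The evidence is 2.84 times more likely if M is true than if M is false.
Since LR > 1, the evidence supports M over ¬M.


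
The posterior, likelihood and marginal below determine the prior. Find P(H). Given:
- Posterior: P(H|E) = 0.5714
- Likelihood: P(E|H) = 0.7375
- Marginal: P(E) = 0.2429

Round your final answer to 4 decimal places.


From Bayes' theorem: P(H|E) = P(E|H) × P(H) / P(E)

Rearranging for P(H):
P(H) = P(H|E) × P(E) / P(E|H)
     = 0.5714 × 0.2429 / 0.7375
     = 0.13879306 / 0.7375
     = 0.1882


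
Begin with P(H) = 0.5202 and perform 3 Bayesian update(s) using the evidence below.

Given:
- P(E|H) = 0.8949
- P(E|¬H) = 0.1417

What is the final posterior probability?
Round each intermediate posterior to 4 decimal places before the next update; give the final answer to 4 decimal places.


Sequential Bayesian updating:

Initial prior: P(H) = 0.5202

Update 1:
  P(E) = 0.8949 × 0.5202 + 0.1417 × 0.4798 = 0.46552698 + 0.06798766 = 0.53351464
  P(H|E) = 0.46552698 / 0.53351464 = 0.8726

Update 2:
  P(E) = 0.8949 × 0.8726 + 0.1417 × 0.1274 = 0.78088974 + 0.01805258 = 0.79894232
  P(H|E) = 0.78088974 / 0.79894232 = 0.9774

Update 3:
  P(E) = 0.8949 × 0.9774 + 0.1417 × 0.0226 = 0.87467526 + 0.00320242 = 0.87787768
  P(H|E) = 0.87467526 / 0.87787768 = 0.9964

Final posterior: 0.9964


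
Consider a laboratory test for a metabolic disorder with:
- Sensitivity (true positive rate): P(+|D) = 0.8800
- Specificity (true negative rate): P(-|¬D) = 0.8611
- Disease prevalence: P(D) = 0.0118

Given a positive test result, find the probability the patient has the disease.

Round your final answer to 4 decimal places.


Let D = has disease, + = positive test

Given:
- P(D) = 0.0118 (prevalence)
- P(+|D) = 0.8800 (sensitivity)
- P(-|¬D) = 0.8611 (specificity)
- P(+|¬D) = 0.1389 (false positive rate = 1 - specificity)

Step 1: Find P(+)
P(+) = P(+|D)P(D) + P(+|¬D)P(¬D)
     = 0.8800 × 0.0118 + 0.1389 × 0.9882
     = 0.01038400 + 0.13726098
     = 0.14764498

Step 2: Apply Bayes' theorem for P(D|+)
P(D|+) = P(+|D)P(D) / P(+)
       = 0.01038400 / 0.14764498
       = 0.0703


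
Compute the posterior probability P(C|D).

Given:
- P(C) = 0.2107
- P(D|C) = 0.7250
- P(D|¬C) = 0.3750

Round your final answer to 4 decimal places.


Bayes' theorem: P(C|D) = P(D|C) × P(C) / P(D)

Step 1: Calculate P(D) using law of total probability
P(D) = P(D|C)P(C) + P(D|¬C)P(¬C)
     = 0.7250 × 0.2107 + 0.3750 × 0.7893
     = 0.15275750 + 0.29598750
     = 0.44874500

Step 2: Apply Bayes' theorem
P(C|D) = P(D|C) × P(C) / P(D)
       = 0.15275750 / 0.44874500
       = 0.3404


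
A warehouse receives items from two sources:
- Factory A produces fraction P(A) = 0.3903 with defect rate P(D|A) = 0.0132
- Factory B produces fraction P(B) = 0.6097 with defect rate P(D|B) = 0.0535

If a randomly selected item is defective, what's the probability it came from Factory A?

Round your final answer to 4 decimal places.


Let A = from Factory A, D = defective

Given:
- P(A) = 0.3903, P(B) = 0.6097
- P(D|A) = 0.0132, P(D|B) = 0.0535

Step 1: Find P(D)
P(D) = P(D|A)P(A) + P(D|B)P(B)
     = 0.0132 × 0.3903 + 0.0535 × 0.6097
     = 0.00515196 + 0.03261895
     = 0.03777091

Step 2: Apply Bayes' theorem
P(A|D) = P(D|A)P(A) / P(D)
       = 0.00515196 / 0.03777091
       = 0.1364


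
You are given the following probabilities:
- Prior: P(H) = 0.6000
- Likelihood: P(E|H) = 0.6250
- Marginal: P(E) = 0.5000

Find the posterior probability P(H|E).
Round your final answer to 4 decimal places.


Using Bayes' theorem:

P(H|E) = P(E|H) × P(H) / P(E)
       = 0.6250 × 0.6000 / 0.5000
       = 0.37500000 / 0.5000
       = 0.7500

The evidence strengthens our belief in H.
Prior: 0.6000 → Posterior: 0.7500


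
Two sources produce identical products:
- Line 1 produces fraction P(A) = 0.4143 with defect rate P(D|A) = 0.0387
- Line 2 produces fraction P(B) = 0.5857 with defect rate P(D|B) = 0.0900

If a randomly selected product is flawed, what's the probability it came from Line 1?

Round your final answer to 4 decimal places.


Let A = from Line 1, D = flawed

Given:
- P(A) = 0.4143, P(B) = 0.5857
- P(D|A) = 0.0387, P(D|B) = 0.0900

Step 1: Find P(D)
P(D) = P(D|A)P(A) + P(D|B)P(B)
     = 0.0387 × 0.4143 + 0.0900 × 0.5857
     = 0.01603341 + 0.05271300
     = 0.06874641

Step 2: Apply Bayes' theorem
P(A|D) = P(D|A)P(A) / P(D)
       = 0.01603341 / 0.06874641
       = 0.2332


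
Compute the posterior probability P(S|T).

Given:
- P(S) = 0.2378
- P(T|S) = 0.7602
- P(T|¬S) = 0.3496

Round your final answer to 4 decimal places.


Bayes' theorem: P(S|T) = P(T|S) × P(S) / P(T)

Step 1: Calculate P(T) using law of total probability
P(T) = P(T|S)P(S) + P(T|¬S)P(¬S)
     = 0.7602 × 0.2378 + 0.3496 × 0.7622
     = 0.18077556 + 0.26646512
     = 0.44724068

Step 2: Apply Bayes' theorem
P(S|T) = P(T|S) × P(S) / P(T)
       = 0.18077556 / 0.44724068
       = 0.4042


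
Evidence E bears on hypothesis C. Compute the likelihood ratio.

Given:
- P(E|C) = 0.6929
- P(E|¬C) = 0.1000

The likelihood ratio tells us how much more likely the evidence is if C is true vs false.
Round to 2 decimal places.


Likelihood Ratio (LR) = P(E|C) / P(E|¬C)

LR = 0.6929 / 0.1000
   = 6.93

The evidence is 6.93 times more likely if C is true than if C is false.
Because LR exceeds 1, E is evidence for C.


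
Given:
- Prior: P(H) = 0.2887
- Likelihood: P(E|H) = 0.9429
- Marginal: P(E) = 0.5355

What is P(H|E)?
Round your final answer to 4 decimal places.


Using Bayes' theorem:

P(H|E) = P(E|H) × P(H) / P(E)
       = 0.9429 × 0.2887 / 0.5355
       = 0.27221523 / 0.5355
       = 0.5083

The evidence strengthens our belief in H.
Prior: 0.2887 → Posterior: 0.5083


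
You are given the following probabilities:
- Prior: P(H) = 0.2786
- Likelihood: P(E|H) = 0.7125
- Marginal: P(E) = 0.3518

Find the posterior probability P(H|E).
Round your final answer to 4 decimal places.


Using Bayes' theorem:

P(H|E) = P(E|H) × P(H) / P(E)
       = 0.7125 × 0.2786 / 0.3518
       = 0.19850250 / 0.3518
       = 0.5642

The evidence strengthens our belief in H.
Prior: 0.2786 → Posterior: 0.5642


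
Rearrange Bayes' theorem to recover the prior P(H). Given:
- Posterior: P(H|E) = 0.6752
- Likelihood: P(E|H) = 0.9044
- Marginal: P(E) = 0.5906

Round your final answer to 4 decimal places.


From Bayes' theorem: P(H|E) = P(E|H) × P(H) / P(E)

Rearranging for P(H):
P(H) = P(H|E) × P(E) / P(E|H)
     = 0.6752 × 0.5906 / 0.9044
     = 0.39877312 / 0.9044
     = 0.4409


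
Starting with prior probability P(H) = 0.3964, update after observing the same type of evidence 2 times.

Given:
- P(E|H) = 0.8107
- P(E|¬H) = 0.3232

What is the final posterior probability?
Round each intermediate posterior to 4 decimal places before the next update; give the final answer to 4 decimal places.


Sequential Bayesian updating:

Initial prior: P(H) = 0.3964

Update 1:
  P(E) = 0.8107 × 0.3964 + 0.3232 × 0.6036 = 0.32136148 + 0.19508352 = 0.51644500
  P(H|E) = 0.32136148 / 0.51644500 = 0.6223

Update 2:
  P(E) = 0.8107 × 0.6223 + 0.3232 × 0.3777 = 0.50449861 + 0.12207264 = 0.62657125
  P(H|E) = 0.50449861 / 0.62657125 = 0.8052

Final posterior: 0.8052


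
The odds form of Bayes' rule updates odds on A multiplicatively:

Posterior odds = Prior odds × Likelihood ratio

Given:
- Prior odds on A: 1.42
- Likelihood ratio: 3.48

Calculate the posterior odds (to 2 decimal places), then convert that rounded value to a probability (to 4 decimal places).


Step 1: Calculate posterior odds
Posterior odds = Prior odds × LR
               = 1.42 × 3.48
               = 4.94

Step 2: Convert to probability
P(A|E) = Posterior odds / (1 + Posterior odds)
       = 4.94 / (1 + 4.94)
       = 4.94 / 5.94
       = 0.8316

The evidence increased P(A) from 0.5868 to 0.8316.


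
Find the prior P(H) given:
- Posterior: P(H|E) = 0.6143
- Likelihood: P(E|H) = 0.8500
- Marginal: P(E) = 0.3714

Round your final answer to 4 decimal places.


From Bayes' theorem: P(H|E) = P(E|H) × P(H) / P(E)

Rearranging for P(H):
P(H) = P(H|E) × P(E) / P(E|H)
     = 0.6143 × 0.3714 / 0.8500
     = 0.22815102 / 0.8500
     = 0.2684


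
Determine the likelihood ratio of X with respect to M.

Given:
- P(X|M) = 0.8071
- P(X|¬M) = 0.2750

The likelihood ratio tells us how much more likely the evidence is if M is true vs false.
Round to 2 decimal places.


Likelihood Ratio (LR) = P(X|M) / P(X|¬M)

LR = 0.8071 / 0.2750
   = 2.93

The evidence is 2.93 times more likely if M is true than if M is false.
LR > 1, so observing X raises the odds in favor of M.


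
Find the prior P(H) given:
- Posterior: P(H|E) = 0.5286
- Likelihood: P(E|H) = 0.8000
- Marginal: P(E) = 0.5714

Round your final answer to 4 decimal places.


From Bayes' theorem: P(H|E) = P(E|H) × P(H) / P(E)

Rearranging for P(H):
P(H) = P(H|E) × P(E) / P(E|H)
     = 0.5286 × 0.5714 / 0.8000
     = 0.30204204 / 0.8000
     = 0.3776


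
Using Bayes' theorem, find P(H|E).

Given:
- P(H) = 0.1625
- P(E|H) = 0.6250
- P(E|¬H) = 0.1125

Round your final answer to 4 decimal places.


Bayes' theorem: P(H|E) = P(E|H) × P(H) / P(E)

Step 1: Calculate P(E) using law of total probability
P(E) = P(E|H)P(H) + P(E|¬H)P(¬H)
     = 0.6250 × 0.1625 + 0.1125 × 0.8375
     = 0.10156250 + 0.09421875
     = 0.19578125

Step 2: Apply Bayes' theorem
P(H|E) = P(E|H) × P(H) / P(E)
       = 0.10156250 / 0.19578125
       = 0.5188


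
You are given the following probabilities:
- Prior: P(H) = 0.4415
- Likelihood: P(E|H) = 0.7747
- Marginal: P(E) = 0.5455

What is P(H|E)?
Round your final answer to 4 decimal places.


Using Bayes' theorem:

P(H|E) = P(E|H) × P(H) / P(E)
       = 0.7747 × 0.4415 / 0.5455
       = 0.34203005 / 0.5455
       = 0.6270

The evidence strengthens our belief in H.
Prior: 0.4415 → Posterior: 0.6270


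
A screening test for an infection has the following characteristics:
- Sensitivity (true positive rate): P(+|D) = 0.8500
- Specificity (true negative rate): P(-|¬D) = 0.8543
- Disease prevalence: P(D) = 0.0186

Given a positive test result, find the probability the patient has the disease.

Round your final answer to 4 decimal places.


Let D = has disease, + = positive test

Given:
- P(D) = 0.0186 (prevalence)
- P(+|D) = 0.8500 (sensitivity)
- P(-|¬D) = 0.8543 (specificity)
- P(+|¬D) = 0.1457 (false positive rate = 1 - specificity)

Step 1: Find P(+)
P(+) = P(+|D)P(D) + P(+|¬D)P(¬D)
     = 0.8500 × 0.0186 + 0.1457 × 0.9814
     = 0.01581000 + 0.14298998
     = 0.15879998

Step 2: Apply Bayes' theorem for P(D|+)
P(D|+) = P(+|D)P(D) / P(+)
       = 0.01581000 / 0.15879998
       = 0.0996


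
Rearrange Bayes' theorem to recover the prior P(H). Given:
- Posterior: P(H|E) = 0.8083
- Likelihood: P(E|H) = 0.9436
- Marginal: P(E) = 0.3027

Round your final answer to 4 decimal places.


From Bayes' theorem: P(H|E) = P(E|H) × P(H) / P(E)

Rearranging for P(H):
P(H) = P(H|E) × P(E) / P(E|H)
     = 0.8083 × 0.3027 / 0.9436
     = 0.24467241 / 0.9436
     = 0.2593


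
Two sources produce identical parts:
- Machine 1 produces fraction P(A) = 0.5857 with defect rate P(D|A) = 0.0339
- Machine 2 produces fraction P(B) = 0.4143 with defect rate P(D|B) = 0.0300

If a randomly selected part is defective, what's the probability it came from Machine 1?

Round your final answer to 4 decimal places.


Let A = from Machine 1, D = defective

Given:
- P(A) = 0.5857, P(B) = 0.4143
- P(D|A) = 0.0339, P(D|B) = 0.0300

Step 1: Find P(D)
P(D) = P(D|A)P(A) + P(D|B)P(B)
     = 0.0339 × 0.5857 + 0.0300 × 0.4143
     = 0.01985523 + 0.01242900
     = 0.03228423

Step 2: Apply Bayes' theorem
P(A|D) = P(D|A)P(A) / P(D)
       = 0.01985523 / 0.03228423
       = 0.6150


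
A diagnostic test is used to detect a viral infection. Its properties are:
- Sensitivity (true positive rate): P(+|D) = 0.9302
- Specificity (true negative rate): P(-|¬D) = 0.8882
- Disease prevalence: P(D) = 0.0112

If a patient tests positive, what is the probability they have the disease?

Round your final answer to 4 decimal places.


Let D = has disease, + = positive test

Given:
- P(D) = 0.0112 (prevalence)
- P(+|D) = 0.9302 (sensitivity)
- P(-|¬D) = 0.8882 (specificity)
- P(+|¬D) = 0.1118 (false positive rate = 1 - specificity)

Step 1: Find P(+)
P(+) = P(+|D)P(D) + P(+|¬D)P(¬D)
     = 0.9302 × 0.0112 + 0.1118 × 0.9888
     = 0.01041824 + 0.11054784
     = 0.12096608

Step 2: Apply Bayes' theorem for P(D|+)
P(D|+) = P(+|D)P(D) / P(+)
       = 0.01041824 / 0.12096608
       = 0.0861


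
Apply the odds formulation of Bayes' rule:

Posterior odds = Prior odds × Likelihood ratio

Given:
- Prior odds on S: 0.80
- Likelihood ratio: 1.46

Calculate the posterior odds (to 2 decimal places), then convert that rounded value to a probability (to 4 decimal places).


Step 1: Calculate posterior odds
Posterior odds = Prior odds × LR
               = 0.80 × 1.46
               = 1.17

Step 2: Convert to probability
P(S|E) = Posterior odds / (1 + Posterior odds)
       = 1.17 / (1 + 1.17)
       = 1.17 / 2.17
       = 0.5392

The evidence increased P(S) from 0.4444 to 0.5392.


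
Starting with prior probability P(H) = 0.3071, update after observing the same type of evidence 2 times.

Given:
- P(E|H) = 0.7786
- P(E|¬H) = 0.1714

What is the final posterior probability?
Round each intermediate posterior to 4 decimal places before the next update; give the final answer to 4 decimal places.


Sequential Bayesian updating:

Initial prior: P(H) = 0.3071

Update 1:
  P(E) = 0.7786 × 0.3071 + 0.1714 × 0.6929 = 0.23910806 + 0.11876306 = 0.35787112
  P(H|E) = 0.23910806 / 0.35787112 = 0.6681

Update 2:
  P(E) = 0.7786 × 0.6681 + 0.1714 × 0.3319 = 0.52018266 + 0.05688766 = 0.57707032
  P(H|E) = 0.52018266 / 0.57707032 = 0.9014

Final posterior: 0.9014


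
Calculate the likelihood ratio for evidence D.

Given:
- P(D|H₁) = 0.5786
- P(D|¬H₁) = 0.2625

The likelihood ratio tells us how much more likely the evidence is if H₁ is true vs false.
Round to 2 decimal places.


Likelihood Ratio (LR) = P(D|H₁) / P(D|¬H₁)

LR = 0.5786 / 0.2625
   = 2.20

The evidence is 2.20 times more likely if H₁ is true than if H₁ is false.
Since LR > 1, the evidence supports H₁ over ¬H₁.


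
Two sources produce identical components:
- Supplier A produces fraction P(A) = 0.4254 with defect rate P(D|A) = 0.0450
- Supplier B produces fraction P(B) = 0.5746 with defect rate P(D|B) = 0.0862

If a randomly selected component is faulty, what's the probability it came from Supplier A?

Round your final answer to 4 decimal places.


Let A = from Supplier A, D = faulty

Given:
- P(A) = 0.4254, P(B) = 0.5746
- P(D|A) = 0.0450, P(D|B) = 0.0862

Step 1: Find P(D)
P(D) = P(D|A)P(A) + P(D|B)P(B)
     = 0.0450 × 0.4254 + 0.0862 × 0.5746
     = 0.01914300 + 0.04953052
     = 0.06867352

Step 2: Apply Bayes' theorem
P(A|D) = P(D|A)P(A) / P(D)
       = 0.01914300 / 0.06867352
       = 0.2788


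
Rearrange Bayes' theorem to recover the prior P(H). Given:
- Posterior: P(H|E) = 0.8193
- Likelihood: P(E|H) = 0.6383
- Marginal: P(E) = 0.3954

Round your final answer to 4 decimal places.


From Bayes' theorem: P(H|E) = P(E|H) × P(H) / P(E)

Rearranging for P(H):
P(H) = P(H|E) × P(E) / P(E|H)
     = 0.8193 × 0.3954 / 0.6383
     = 0.32395122 / 0.6383
     = 0.5075


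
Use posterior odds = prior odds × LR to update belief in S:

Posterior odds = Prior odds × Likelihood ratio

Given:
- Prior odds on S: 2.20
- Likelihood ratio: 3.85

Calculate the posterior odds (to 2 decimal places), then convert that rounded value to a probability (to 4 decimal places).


Step 1: Calculate posterior odds
Posterior odds = Prior odds × LR
               = 2.20 × 3.85
               = 8.47

Step 2: Convert to probability
P(S|E) = Posterior odds / (1 + Posterior odds)
       = 8.47 / (1 + 8.47)
       = 8.47 / 9.47
       = 0.8944

The evidence increased P(S) from 0.6875 to 0.8944.


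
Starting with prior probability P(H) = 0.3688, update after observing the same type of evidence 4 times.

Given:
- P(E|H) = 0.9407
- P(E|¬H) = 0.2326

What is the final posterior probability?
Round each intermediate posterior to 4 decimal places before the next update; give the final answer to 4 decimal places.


Sequential Bayesian updating:

Initial prior: P(H) = 0.3688

Update 1:
  P(E) = 0.9407 × 0.3688 + 0.2326 × 0.6312 = 0.34693016 + 0.14681712 = 0.49374728
  P(H|E) = 0.34693016 / 0.49374728 = 0.7026

Update 2:
  P(E) = 0.9407 × 0.7026 + 0.2326 × 0.2974 = 0.66093582 + 0.06917524 = 0.73011106
  P(H|E) = 0.66093582 / 0.73011106 = 0.9053

Update 3:
  P(E) = 0.9407 × 0.9053 + 0.2326 × 0.0947 = 0.85161571 + 0.02202722 = 0.87364293
  P(H|E) = 0.85161571 / 0.87364293 = 0.9748

Update 4:
  P(E) = 0.9407 × 0.9748 + 0.2326 × 0.0252 = 0.91699436 + 0.00586152 = 0.92285588
  P(H|E) = 0.91699436 / 0.92285588 = 0.9936

Final posterior: 0.9936


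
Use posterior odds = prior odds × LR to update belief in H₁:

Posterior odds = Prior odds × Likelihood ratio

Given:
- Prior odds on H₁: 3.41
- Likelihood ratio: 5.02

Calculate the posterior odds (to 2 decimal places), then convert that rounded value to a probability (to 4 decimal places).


Step 1: Calculate posterior odds
Posterior odds = Prior odds × LR
               = 3.41 × 5.02
               = 17.12

Step 2: Convert to probability
P(H₁|E) = Posterior odds / (1 + Posterior odds)
       = 17.12 / (1 + 17.12)
       = 17.12 / 18.12
       = 0.9448

The evidence increased P(H₁) from 0.7732 to 0.9448.


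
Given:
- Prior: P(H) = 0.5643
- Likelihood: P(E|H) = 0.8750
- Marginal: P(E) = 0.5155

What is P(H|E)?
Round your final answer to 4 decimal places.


Using Bayes' theorem:

P(H|E) = P(E|H) × P(H) / P(E)
       = 0.8750 × 0.5643 / 0.5155
       = 0.49376250 / 0.5155
       = 0.9578

The evidence strengthens our belief in H.
Prior: 0.5643 → Posterior: 0.9578


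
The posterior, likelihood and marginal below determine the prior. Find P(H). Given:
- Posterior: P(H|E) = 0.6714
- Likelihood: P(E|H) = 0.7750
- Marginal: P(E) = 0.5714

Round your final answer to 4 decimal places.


From Bayes' theorem: P(H|E) = P(E|H) × P(H) / P(E)

Rearranging for P(H):
P(H) = P(H|E) × P(E) / P(E|H)
     = 0.6714 × 0.5714 / 0.7750
     = 0.38363796 / 0.7750
     = 0.4950


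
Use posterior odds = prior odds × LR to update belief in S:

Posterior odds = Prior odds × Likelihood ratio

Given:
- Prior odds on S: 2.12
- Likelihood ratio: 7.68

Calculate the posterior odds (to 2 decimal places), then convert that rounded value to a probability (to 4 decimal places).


Step 1: Calculate posterior odds
Posterior odds = Prior odds × LR
               = 2.12 × 7.68
               = 16.28

Step 2: Convert to probability
P(S|E) = Posterior odds / (1 + Posterior odds)
       = 16.28 / (1 + 16.28)
       = 16.28 / 17.28
       = 0.9421

The evidence increased P(S) from 0.6795 to 0.9421.


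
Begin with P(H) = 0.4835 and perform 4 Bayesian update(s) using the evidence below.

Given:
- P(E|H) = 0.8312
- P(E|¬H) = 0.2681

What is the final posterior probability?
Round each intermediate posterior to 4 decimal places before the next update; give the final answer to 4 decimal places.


Sequential Bayesian updating:

Initial prior: P(H) = 0.4835

Update 1:
  P(E) = 0.8312 × 0.4835 + 0.2681 × 0.5165 = 0.40188520 + 0.13847365 = 0.54035885
  P(H|E) = 0.40188520 / 0.54035885 = 0.7437

Update 2:
  P(E) = 0.8312 × 0.7437 + 0.2681 × 0.2563 = 0.61816344 + 0.06871403 = 0.68687747
  P(H|E) = 0.61816344 / 0.68687747 = 0.9000

Update 3:
  P(E) = 0.8312 × 0.9000 + 0.2681 × 0.1000 = 0.74808000 + 0.02681000 = 0.77489000
  P(H|E) = 0.74808000 / 0.77489000 = 0.9654

Update 4:
  P(E) = 0.8312 × 0.9654 + 0.2681 × 0.0346 = 0.80244048 + 0.00927626 = 0.81171674
  P(H|E) = 0.80244048 / 0.81171674 = 0.9886

Final posterior: 0.9886


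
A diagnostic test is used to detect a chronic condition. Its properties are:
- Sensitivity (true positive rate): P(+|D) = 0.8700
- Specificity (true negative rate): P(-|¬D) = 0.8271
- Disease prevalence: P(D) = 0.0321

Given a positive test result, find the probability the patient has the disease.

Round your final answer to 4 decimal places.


Let D = has disease, + = positive test

Given:
- P(D) = 0.0321 (prevalence)
- P(+|D) = 0.8700 (sensitivity)
- P(-|¬D) = 0.8271 (specificity)
- P(+|¬D) = 0.1729 (false positive rate = 1 - specificity)

Step 1: Find P(+)
P(+) = P(+|D)P(D) + P(+|¬D)P(¬D)
     = 0.8700 × 0.0321 + 0.1729 × 0.9679
     = 0.02792700 + 0.16734991
     = 0.19527691

Step 2: Apply Bayes' theorem for P(D|+)
P(D|+) = P(+|D)P(D) / P(+)
       = 0.02792700 / 0.19527691
       = 0.1430
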